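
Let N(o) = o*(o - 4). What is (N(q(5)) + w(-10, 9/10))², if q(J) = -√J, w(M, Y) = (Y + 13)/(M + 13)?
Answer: 155521/900 + 1156*√5/15 ≈ 345.13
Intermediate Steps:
w(M, Y) = (13 + Y)/(13 + M)
N(o) = o*(-4 + o)
(N(q(5)) + w(-10, 9/10))² = ((-√5)*(-4 - √5) + (13 + 9/10)/(13 - 10))² = (-√5*(-4 - √5) + (13 + 9*(⅒))/3)² = (-√5*(-4 - √5) + (13 + 9/10)/3)² = (-√5*(-4 - √5) + (⅓)*(139/10))² = (-√5*(-4 - √5) + 139/30)² = (139/30 - √5*(-4 - √5))²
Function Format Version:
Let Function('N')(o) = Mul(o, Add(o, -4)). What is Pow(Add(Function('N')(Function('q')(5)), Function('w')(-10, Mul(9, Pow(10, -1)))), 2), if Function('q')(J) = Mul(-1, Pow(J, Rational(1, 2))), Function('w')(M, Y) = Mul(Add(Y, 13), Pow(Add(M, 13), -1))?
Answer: Add(Rational(155521, 900), Mul(Rational(1156, 15), Pow(5, Rational(1, 2)))) ≈ 345.13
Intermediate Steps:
Function('w')(M, Y) = Mul(Pow(Add(13, M), -1), Add(13, Y)) (Function('w')(M, Y) = Mul(Add(13, Y), Pow(Add(13, M), -1)) = Mul(Pow(Add(13, M), -1), Add(13, Y)))
Function('N')(o) = Mul(o, Add(-4, o))
Pow(Add(Function('N')(Function('q')(5)), Function('w')(-10, Mul(9, Pow(10, -1)))), 2) = Pow(Add(Mul(Mul(-1, Pow(5, Rational(1, 2))), Add(-4, Mul(-1, Pow(5, Rational(1, 2))))), Mul(Pow(Add(13, -10), -1), Add(13, Mul(9, Pow(10, -1))))), 2) = Pow(Add(Mul(-1, Pow(5, Rational(1, 2)), Add(-4, Mul(-1, Pow(5, Rational(1, 2))))), Mul(Pow(3, -1), Add(13, Mul(9, Rational(1, 10))))), 2) = Pow(Add(Mul(-1, Pow(5, Rational(1, 2)), Add(-4, Mul(-1, Pow(5, Rational(1, 2))))), Mul(Rational(1, 3), Add(13, Rational(9, 10)))), 2) = Pow(Add(Mul(-1, Pow(5, Rational(1, 2)), Add(-4, Mul(-1, Pow(5, Rational(1, 2))))), Mul(Rational(1, 3), Rational(139, 10))), 2) = Pow(Add(Mul(-1, Pow(5, Rational(1, 2)), Add(-4, Mul(-1, Pow(5, Rational(1, 2))))), Rational(139, 30)), 2) = Pow(Add(Rational(139, 30), Mul(-1, Pow(5, Rational(1, 2)), Add(-4, Mul(-1, Pow(5, Rational(1, 2)))))), 2)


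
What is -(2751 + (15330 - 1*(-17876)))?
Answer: -35957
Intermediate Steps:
-(2751 + (15330 - 1*(-17876))) = -(2751 + (15330 + 17876)) = -(2751 + 33206) = -1*35957 = -35957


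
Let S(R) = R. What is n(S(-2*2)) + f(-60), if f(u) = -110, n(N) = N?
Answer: -114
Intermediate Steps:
n(S(-2*2)) + f(-60) = -2*2 - 110 = -4 - 110 = -114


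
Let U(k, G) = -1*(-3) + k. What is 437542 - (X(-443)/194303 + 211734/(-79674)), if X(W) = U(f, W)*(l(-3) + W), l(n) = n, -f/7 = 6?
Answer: 1128930414501695/2580149537 ≈ 4.3754e+5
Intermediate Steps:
f = -42 (f = -7*6 = -42)
U(k, G) = 3 + k
X(W) = 117 - 39*W (X(W) = (3 - 42)*(-3 + W) = -39*(-3 + W) = 117 - 39*W)
437542 - (X(-443)/194303 + 211734/(-79674)) = 437542 - ((117 - 39*(-443))/194303 + 211734/(-79674)) = 437542 - ((117 + 17277)*(1/194303) + 211734*(-1/79674)) = 437542 - (17394*(1/194303) - 35289/13279) = 437542 - (17394/194303 - 35289/13279) = 437542 - 1*(-6625783641/2580149537) = 437542 + 6625783641/2580149537 = 1128930414501695/2580149537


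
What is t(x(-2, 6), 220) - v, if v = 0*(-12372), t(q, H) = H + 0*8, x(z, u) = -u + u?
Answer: 220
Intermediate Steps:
x(z, u) = 0
t(q, H) = H (t(q, H) = H + 0 = H)
v = 0
t(x(-2, 6), 220) - v = 220 - 1*0 = 220 + 0 = 220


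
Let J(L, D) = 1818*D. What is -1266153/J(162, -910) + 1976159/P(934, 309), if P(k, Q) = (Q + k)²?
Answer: 248837445377/121718960220 ≈ 2.0444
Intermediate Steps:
-1266153/J(162, -910) + 1976159/P(934, 309) = -1266153/(1818*(-910)) + 1976159/((309 + 934)²) = -1266153/(-1654380) + 1976159/(1243²) = -1266153*(-1/1654380) + 1976159/1545049 = 60293/78780 + 1976159*(1/1545049) = 60293/78780 + 1976159/1545049 = 248837445377/121718960220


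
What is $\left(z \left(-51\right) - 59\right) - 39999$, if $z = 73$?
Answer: $-43781$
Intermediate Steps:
$\left(z \left(-51\right) - 59\right) - 39999 = \left(73 \left(-51\right) - 59\right) - 39999 = \left(-3723 - 59\right) - 39999 = -3782 - 39999 = -43781$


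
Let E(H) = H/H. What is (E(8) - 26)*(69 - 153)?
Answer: 2100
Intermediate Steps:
E(H) = 1
(E(8) - 26)*(69 - 153) = (1 - 26)*(69 - 153) = -25*(-84) = 2100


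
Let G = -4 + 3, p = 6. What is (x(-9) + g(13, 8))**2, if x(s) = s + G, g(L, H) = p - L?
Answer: 289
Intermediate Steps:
G = -1
g(L, H) = 6 - L
x(s) = -1 + s (x(s) = s - 1 = -1 + s)
(x(-9) + g(13, 8))**2 = ((-1 - 9) + (6 - 1*13))**2 = (-10 + (6 - 13))**2 = (-10 - 7)**2 = (-17)**2 = 289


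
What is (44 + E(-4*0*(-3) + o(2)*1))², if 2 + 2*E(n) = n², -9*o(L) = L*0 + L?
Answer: 12145225/6561 ≈ 1851.1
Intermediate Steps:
o(L) = -L/9 (o(L) = -(L*0 + L)/9 = -(0 + L)/9 = -L/9)
E(n) = -1 + n²/2
(44 + E(-4*0*(-3) + o(2)*1))² = (44 + (-1 + (-4*0*(-3) - ⅑*2*1)²/2))² = (44 + (-1 + (0*(-3) - 2/9*1)²/2))² = (44 + (-1 + (0 - 2/9)²/2))² = (44 + (-1 + (-2/9)²/2))² = (44 + (-1 + (½)*(4/81)))² = (44 + (-1 + 2/81))² = (44 - 79/81)² = (3485/81)² = 12145225/6561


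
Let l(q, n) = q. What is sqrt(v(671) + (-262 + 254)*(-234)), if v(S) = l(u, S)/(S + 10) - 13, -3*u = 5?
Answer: 2*sqrt(215532641)/681 ≈ 43.116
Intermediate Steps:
u = -5/3 (u = -1/3*5 = -5/3 ≈ -1.6667)
v(S) = -13 - 5/(3*(10 + S)) (v(S) = -5/3/(S + 10) - 13 = -5/3/(10 + S) - 13 = -5/(3*(10 + S)) - 13 = -13 - 5/(3*(10 + S)))
sqrt(v(671) + (-262 + 254)*(-234)) = sqrt((-395 - 39*671)/(3*(10 + 671)) + (-262 + 254)*(-234)) = sqrt((1/3)*(-395 - 26169)/681 - 8*(-234)) = sqrt((1/3)*(1/681)*(-26564) + 1872) = sqrt(-26564/2043 + 1872) = sqrt(3797932/2043) = 2*sqrt(215532641)/681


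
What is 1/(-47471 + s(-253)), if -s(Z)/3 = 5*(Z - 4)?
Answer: -1/43616 ≈ -2.2927e-5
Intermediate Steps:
s(Z) = 60 - 15*Z (s(Z) = -15*(Z - 4) = -15*(-4 + Z) = -3*(-20 + 5*Z) = 60 - 15*Z)
1/(-47471 + s(-253)) = 1/(-47471 + (60 - 15*(-253))) = 1/(-47471 + (60 + 3795)) = 1/(-47471 + 3855) = 1/(-43616) = -1/43616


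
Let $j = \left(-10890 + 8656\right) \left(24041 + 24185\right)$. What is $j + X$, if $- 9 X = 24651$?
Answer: $-107739623$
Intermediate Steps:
$X = -2739$ ($X = \left(- \frac{1}{9}\right) 24651 = -2739$)
$j = -107736884$ ($j = \left(-2234\right) 48226 = -107736884$)
$j + X = -107736884 - 2739 = -107739623$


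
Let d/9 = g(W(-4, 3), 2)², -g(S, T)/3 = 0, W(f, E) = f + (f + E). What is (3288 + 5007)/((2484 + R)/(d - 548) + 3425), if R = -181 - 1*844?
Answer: 1515220/625147 ≈ 2.4238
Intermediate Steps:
W(f, E) = E + 2*f (W(f, E) = f + (E + f) = E + 2*f)
R = -1025 (R = -181 - 844 = -1025)
g(S, T) = 0 (g(S, T) = -3*0 = 0)
d = 0 (d = 9*0² = 9*0 = 0)
(3288 + 5007)/((2484 + R)/(d - 548) + 3425) = (3288 + 5007)/((2484 - 1025)/(0 - 548) + 3425) = 8295/(1459/(-548) + 3425) = 8295/(1459*(-1/548) + 3425) = 8295/(-1459/548 + 3425) = 8295/(1875441/548) = 8295*(548/1875441) = 1515220/625147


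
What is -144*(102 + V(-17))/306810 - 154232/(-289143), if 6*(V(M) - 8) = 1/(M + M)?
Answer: 40365648962/83783521395 ≈ 0.48178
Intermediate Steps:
V(M) = 8 + 1/(12*M) (V(M) = 8 + 1/(6*(M + M)) = 8 + 1/(6*((2*M))) = 8 + (1/(2*M))/6 = 8 + 1/(12*M))
-144*(102 + V(-17))/306810 - 154232/(-289143) = -144*(102 + (8 + (1/12)/(-17)))/306810 - 154232/(-289143) = -144*(102 + (8 + (1/12)*(-1/17)))*(1/306810) - 154232*(-1/289143) = -144*(102 + (8 - 1/204))*(1/306810) + 154232/289143 = -144*(102 + 1631/204)*(1/306810) + 154232/289143 = -144*22439/204*(1/306810) + 154232/289143 = -269268/17*1/306810 + 154232/289143 = -44878/869295 + 154232/289143 = 40365648962/83783521395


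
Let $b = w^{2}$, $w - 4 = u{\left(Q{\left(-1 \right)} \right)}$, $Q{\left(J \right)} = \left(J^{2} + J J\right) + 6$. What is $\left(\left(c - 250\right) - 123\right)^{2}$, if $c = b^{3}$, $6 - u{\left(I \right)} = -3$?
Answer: $23294484462096$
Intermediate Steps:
$Q{\left(J \right)} = 6 + 2 J^{2}$ ($Q{\left(J \right)} = \left(J^{2} + J^{2}\right) + 6 = 2 J^{2} + 6 = 6 + 2 J^{2}$)
$u{\left(I \right)} = 9$ ($u{\left(I \right)} = 6 - -3 = 6 + 3 = 9$)
$w = 13$ ($w = 4 + 9 = 13$)
$b = 169$ ($b = 13^{2} = 169$)
$c = 4826809$ ($c = 169^{3} = 4826809$)
$\left(\left(c - 250\right) - 123\right)^{2} = \left(\left(4826809 - 250\right) - 123\right)^{2} = \left(4826559 - 123\right)^{2} = 4826436^{2} = 23294484462096$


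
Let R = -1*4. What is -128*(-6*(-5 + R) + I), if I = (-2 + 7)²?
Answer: -10112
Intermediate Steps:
R = -4
I = 25 (I = 5² = 25)
-128*(-6*(-5 + R) + I) = -128*(-6*(-5 - 4) + 25) = -128*(-6*(-9) + 25) = -128*(54 + 25) = -128*79 = -10112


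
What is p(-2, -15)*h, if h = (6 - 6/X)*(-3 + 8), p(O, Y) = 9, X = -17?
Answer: 4860/17 ≈ 285.88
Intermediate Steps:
h = 540/17 (h = (6 - 6/(-17))*(-3 + 8) = (6 - 6*(-1/17))*5 = (6 + 6/17)*5 = (108/17)*5 = 540/17 ≈ 31.765)
p(-2, -15)*h = 9*(540/17) = 4860/17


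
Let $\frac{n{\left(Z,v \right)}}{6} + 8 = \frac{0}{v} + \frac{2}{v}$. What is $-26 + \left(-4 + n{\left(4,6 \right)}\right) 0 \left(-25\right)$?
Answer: $-26$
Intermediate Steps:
$n{\left(Z,v \right)} = -48 + \frac{12}{v}$ ($n{\left(Z,v \right)} = -48 + 6 \left(\frac{0}{v} + \frac{2}{v}\right) = -48 + 6 \left(0 + \frac{2}{v}\right) = -48 + 6 \frac{2}{v} = -48 + \frac{12}{v}$)
$-26 + \left(-4 + n{\left(4,6 \right)}\right) 0 \left(-25\right) = -26 + \left(-4 - \left(48 - \frac{12}{6}\right)\right) 0 \left(-25\right) = -26 + \left(-4 + \left(-48 + 12 \cdot \frac{1}{6}\right)\right) 0 \left(-25\right) = -26 + \left(-4 + \left(-48 + 2\right)\right) 0 \left(-25\right) = -26 + \left(-4 - 46\right) 0 \left(-25\right) = -26 + \left(-50\right) 0 \left(-25\right) = -26 + 0 \left(-25\right) = -26 + 0 = -26$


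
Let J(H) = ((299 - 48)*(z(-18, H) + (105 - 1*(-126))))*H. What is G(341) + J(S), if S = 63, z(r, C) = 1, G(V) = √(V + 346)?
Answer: 3668616 + √687 ≈ 3.6686e+6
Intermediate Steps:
G(V) = √(346 + V)
J(H) = 58232*H (J(H) = ((299 - 48)*(1 + (105 - 1*(-126))))*H = (251*(1 + (105 + 126)))*H = (251*(1 + 231))*H = (251*232)*H = 58232*H)
G(341) + J(S) = √(346 + 341) + 58232*63 = √687 + 3668616 = 3668616 + √687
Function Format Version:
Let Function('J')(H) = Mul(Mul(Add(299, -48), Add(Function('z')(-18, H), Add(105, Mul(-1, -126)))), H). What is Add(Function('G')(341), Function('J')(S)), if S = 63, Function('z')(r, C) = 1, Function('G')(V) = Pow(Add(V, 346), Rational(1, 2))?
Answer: Add(3668616, Pow(687, Rational(1, 2))) ≈ 3.6686e+6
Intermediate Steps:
Function('G')(V) = Pow(Add(346, V), Rational(1, 2))
Function('J')(H) = Mul(58232, H) (Function('J')(H) = Mul(Mul(Add(299, -48), Add(1, Add(105, Mul(-1, -126)))), H) = Mul(Mul(251, Add(1, Add(105, 126))), H) = Mul(Mul(251, Add(1, 231)), H) = Mul(Mul(251, 232), H) = Mul(58232, H))
Add(Function('G')(341), Function('J')(S)) = Add(Pow(Add(346, 341), Rational(1, 2)), Mul(58232, 63)) = Add(Pow(687, Rational(1, 2)), 3668616) = Add(3668616, Pow(687, Rational(1, 2)))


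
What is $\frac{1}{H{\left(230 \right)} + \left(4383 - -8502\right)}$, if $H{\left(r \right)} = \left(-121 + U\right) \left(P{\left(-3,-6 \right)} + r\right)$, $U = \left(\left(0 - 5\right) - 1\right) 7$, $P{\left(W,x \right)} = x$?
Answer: $- \frac{1}{23627} \approx -4.2324 \cdot 10^{-5}$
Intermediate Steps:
$U = -42$ ($U = \left(-5 - 1\right) 7 = \left(-6\right) 7 = -42$)
$H{\left(r \right)} = 978 - 163 r$ ($H{\left(r \right)} = \left(-121 - 42\right) \left(-6 + r\right) = - 163 \left(-6 + r\right) = 978 - 163 r$)
$\frac{1}{H{\left(230 \right)} + \left(4383 - -8502\right)} = \frac{1}{\left(978 - 37490\right) + \left(4383 - -8502\right)} = \frac{1}{\left(978 - 37490\right) + \left(4383 + 8502\right)} = \frac{1}{-36512 + 12885} = \frac{1}{-23627} = - \frac{1}{23627}$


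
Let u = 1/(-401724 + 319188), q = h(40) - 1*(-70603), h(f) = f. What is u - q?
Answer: -5830590649/82536 ≈ -70643.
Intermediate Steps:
q = 70643 (q = 40 - 1*(-70603) = 40 + 70603 = 70643)
u = -1/82536 (u = 1/(-82536) = -1/82536 ≈ -1.2116e-5)
u - q = -1/82536 - 1*70643 = -1/82536 - 70643 = -5830590649/82536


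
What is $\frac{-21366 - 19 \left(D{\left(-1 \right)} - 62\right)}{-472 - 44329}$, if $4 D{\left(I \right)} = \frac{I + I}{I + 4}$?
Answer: $\frac{121109}{268806} \approx 0.45054$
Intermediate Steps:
$D{\left(I \right)} = \frac{I}{2 \left(4 + I\right)}$ ($D{\left(I \right)} = \frac{\left(I + I\right) \frac{1}{I + 4}}{4} = \frac{2 I \frac{1}{4 + I}}{4} = \frac{I}{2 \left(4 + I\right)}$)
$\frac{-21366 - 19 \left(D{\left(-1 \right)} - 62\right)}{-472 - 44329} = \frac{-21366 - 19 \left(\frac{1}{2} \left(-1\right) \frac{1}{4 - 1} - 62\right)}{-472 - 44329} = \frac{-21366 - 19 \left(\frac{1}{2} \left(-1\right) \frac{1}{3} - 62\right)}{-44801} = \left(-21366 - 19 \left(\frac{1}{2} \left(-1\right) \frac{1}{3} - 62\right)\right) \left(- \frac{1}{44801}\right) = \left(-21366 - 19 \left(- \frac{1}{6} - 62\right)\right) \left(- \frac{1}{44801}\right) = \left(-21366 - - \frac{7087}{6}\right) \left(- \frac{1}{44801}\right) = \left(-21366 + \frac{7087}{6}\right) \left(- \frac{1}{44801}\right) = \left(- \frac{121109}{6}\right) \left(- \frac{1}{44801}\right) = \frac{121109}{268806}$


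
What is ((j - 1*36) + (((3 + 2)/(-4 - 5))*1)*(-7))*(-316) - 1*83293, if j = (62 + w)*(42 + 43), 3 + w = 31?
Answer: -22414913/9 ≈ -2.4905e+6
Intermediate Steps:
w = 28 (w = -3 + 31 = 28)
j = 7650 (j = (62 + 28)*(42 + 43) = 90*85 = 7650)
((j - 1*36) + (((3 + 2)/(-4 - 5))*1)*(-7))*(-316) - 1*83293 = ((7650 - 1*36) + (((3 + 2)/(-4 - 5))*1)*(-7))*(-316) - 1*83293 = ((7650 - 36) + ((5/(-9))*1)*(-7))*(-316) - 83293 = (7614 + ((5*(-1/9))*1)*(-7))*(-316) - 83293 = (7614 - 5/9*1*(-7))*(-316) - 83293 = (7614 - 5/9*(-7))*(-316) - 83293 = (7614 + 35/9)*(-316) - 83293 = (68561/9)*(-316) - 83293 = -21665276/9 - 83293 = -22414913/9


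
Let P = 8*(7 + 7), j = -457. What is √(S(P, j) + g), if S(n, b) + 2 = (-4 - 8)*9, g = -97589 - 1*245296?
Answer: I*√342995 ≈ 585.66*I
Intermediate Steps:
g = -342885 (g = -97589 - 245296 = -342885)
P = 112 (P = 8*14 = 112)
S(n, b) = -110 (S(n, b) = -2 + (-4 - 8)*9 = -2 - 12*9 = -2 - 108 = -110)
√(S(P, j) + g) = √(-110 - 342885) = √(-342995) = I*√342995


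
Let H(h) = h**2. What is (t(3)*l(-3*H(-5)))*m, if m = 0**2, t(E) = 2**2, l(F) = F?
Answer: 0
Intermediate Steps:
t(E) = 4
m = 0
(t(3)*l(-3*H(-5)))*m = (4*(-3*(-5)**2))*0 = (4*(-3*25))*0 = (4*(-75))*0 = -300*0 = 0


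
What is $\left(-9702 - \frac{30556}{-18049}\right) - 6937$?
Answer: $- \frac{300286755}{18049} \approx -16637.0$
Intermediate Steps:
$\left(-9702 - \frac{30556}{-18049}\right) - 6937 = \left(-9702 - - \frac{30556}{18049}\right) - 6937 = \left(-9702 + \frac{30556}{18049}\right) - 6937 = - \frac{175080842}{18049} - 6937 = - \frac{300286755}{18049}$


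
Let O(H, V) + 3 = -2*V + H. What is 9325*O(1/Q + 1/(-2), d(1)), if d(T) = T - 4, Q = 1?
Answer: 65275/2 ≈ 32638.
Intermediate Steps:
d(T) = -4 + T
O(H, V) = -3 + H - 2*V (O(H, V) = -3 + (-2*V + H) = -3 + (H - 2*V) = -3 + H - 2*V)
9325*O(1/Q + 1/(-2), d(1)) = 9325*(-3 + (1/1 + 1/(-2)) - 2*(-4 + 1)) = 9325*(-3 + (1*1 + 1*(-1/2)) - 2*(-3)) = 9325*(-3 + (1 - 1/2) + 6) = 9325*(-3 + 1/2 + 6) = 9325*(7/2) = 65275/2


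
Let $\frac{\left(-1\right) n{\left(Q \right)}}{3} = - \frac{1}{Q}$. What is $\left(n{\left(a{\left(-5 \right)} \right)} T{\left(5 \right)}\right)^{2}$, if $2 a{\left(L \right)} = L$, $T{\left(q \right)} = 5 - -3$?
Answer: $\frac{2304}{25} \approx 92.16$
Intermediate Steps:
$T{\left(q \right)} = 8$ ($T{\left(q \right)} = 5 + 3 = 8$)
$a{\left(L \right)} = \frac{L}{2}$
$n{\left(Q \right)} = \frac{3}{Q}$ ($n{\left(Q \right)} = - 3 \left(- \frac{1}{Q}\right) = \frac{3}{Q}$)
$\left(n{\left(a{\left(-5 \right)} \right)} T{\left(5 \right)}\right)^{2} = \left(\frac{3}{\frac{1}{2} \left(-5\right)} 8\right)^{2} = \left(\frac{3}{- \frac{5}{2}} \cdot 8\right)^{2} = \left(3 \left(- \frac{2}{5}\right) 8\right)^{2} = \left(\left(- \frac{6}{5}\right) 8\right)^{2} = \left(- \frac{48}{5}\right)^{2} = \frac{2304}{25}$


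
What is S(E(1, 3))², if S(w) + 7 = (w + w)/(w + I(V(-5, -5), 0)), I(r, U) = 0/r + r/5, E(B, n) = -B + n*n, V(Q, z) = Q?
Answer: 1089/49 ≈ 22.224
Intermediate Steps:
E(B, n) = n² - B (E(B, n) = -B + n² = n² - B)
I(r, U) = r/5 (I(r, U) = 0 + r*(⅕) = 0 + r/5 = r/5)
S(w) = -7 + 2*w/(-1 + w) (S(w) = -7 + (w + w)/(w + (⅕)*(-5)) = -7 + (2*w)/(w - 1) = -7 + (2*w)/(-1 + w) = -7 + 2*w/(-1 + w))
S(E(1, 3))² = ((7 - 5*(3² - 1*1))/(-1 + (3² - 1*1)))² = ((7 - 5*(9 - 1))/(-1 + (9 - 1)))² = ((7 - 5*8)/(-1 + 8))² = ((7 - 40)/7)² = ((⅐)*(-33))² = (-33/7)² = 1089/49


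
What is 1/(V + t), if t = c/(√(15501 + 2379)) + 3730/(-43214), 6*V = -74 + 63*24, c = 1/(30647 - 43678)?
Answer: 1018789361674765616264880/244081913931172283947737293 + 36502107437514*√4470/244081913931172283947737293 ≈ 0.0041740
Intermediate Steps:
c = -1/13031 (c = 1/(-13031) = -1/13031 ≈ -7.6740e-5)
V = 719/3 (V = (-74 + 63*24)/6 = (-74 + 1512)/6 = (⅙)*1438 = 719/3 ≈ 239.67)
t = -1865/21607 - √4470/116497140 (t = -1/(13031*√(15501 + 2379)) + 3730/(-43214) = -√4470/8940/13031 + 3730*(-1/43214) = -√4470/8940/13031 - 1865/21607 = -√4470/116497140 - 1865/21607 = -1865/21607 - √4470/116497140 ≈ -0.086315)
1/(V + t) = 1/(719/3 + (-1865/21607 - √4470/116497140)) = 1/(15529838/64821 - √4470/116497140)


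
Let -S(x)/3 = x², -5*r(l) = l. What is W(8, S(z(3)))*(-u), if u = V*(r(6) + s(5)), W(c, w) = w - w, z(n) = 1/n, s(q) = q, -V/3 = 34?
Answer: 0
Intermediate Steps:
V = -102 (V = -3*34 = -102)
r(l) = -l/5
z(n) = 1/n
S(x) = -3*x²
W(c, w) = 0
u = -1938/5 (u = -102*(-⅕*6 + 5) = -102*(-6/5 + 5) = -102*19/5 = -1938/5 ≈ -387.60)
W(8, S(z(3)))*(-u) = 0*(-1*(-1938/5)) = 0*(1938/5) = 0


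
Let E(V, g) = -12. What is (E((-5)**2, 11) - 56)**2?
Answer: 4624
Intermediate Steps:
(E((-5)**2, 11) - 56)**2 = (-12 - 56)**2 = (-68)**2 = 4624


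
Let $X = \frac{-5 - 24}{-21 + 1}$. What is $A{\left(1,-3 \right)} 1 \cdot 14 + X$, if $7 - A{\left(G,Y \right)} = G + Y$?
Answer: $\frac{2549}{20} \approx 127.45$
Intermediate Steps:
$A{\left(G,Y \right)} = 7 - G - Y$ ($A{\left(G,Y \right)} = 7 - \left(G + Y\right) = 7 - G - Y$)
$X = \frac{29}{20}$ ($X = - \frac{29}{-20} = \left(-29\right) \left(- \frac{1}{20}\right) = \frac{29}{20} \approx 1.45$)
$A{\left(1,-3 \right)} 1 \cdot 14 + X = \left(7 - 1 - -3\right) 1 \cdot 14 + \frac{29}{20} = \left(7 - 1 + 3\right) 14 + \frac{29}{20} = 9 \cdot 14 + \frac{29}{20} = 126 + \frac{29}{20} = \frac{2549}{20}$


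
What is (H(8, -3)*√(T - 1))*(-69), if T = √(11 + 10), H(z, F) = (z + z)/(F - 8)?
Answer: 1104*√(-1 + √21)/11 ≈ 189.97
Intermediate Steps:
H(z, F) = 2*z/(-8 + F) (H(z, F) = (2*z)/(-8 + F) = 2*z/(-8 + F))
T = √21 ≈ 4.5826
(H(8, -3)*√(T - 1))*(-69) = ((2*8/(-8 - 3))*√(√21 - 1))*(-69) = ((2*8/(-11))*√(-1 + √21))*(-69) = ((2*8*(-1/11))*√(-1 + √21))*(-69) = -16*√(-1 + √21)/11*(-69) = 1104*√(-1 + √21)/11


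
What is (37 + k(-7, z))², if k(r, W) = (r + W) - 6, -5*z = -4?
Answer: 15376/25 ≈ 615.04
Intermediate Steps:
z = ⅘ (z = -⅕*(-4) = ⅘ ≈ 0.80000)
k(r, W) = -6 + W + r (k(r, W) = (W + r) - 6 = -6 + W + r)
(37 + k(-7, z))² = (37 + (-6 + ⅘ - 7))² = (37 - 61/5)² = (124/5)² = 15376/25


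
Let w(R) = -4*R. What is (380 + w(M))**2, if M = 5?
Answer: 129600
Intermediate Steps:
(380 + w(M))**2 = (380 - 4*5)**2 = (380 - 20)**2 = 360**2 = 129600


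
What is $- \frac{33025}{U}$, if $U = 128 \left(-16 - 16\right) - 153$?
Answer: $\frac{33025}{4249} \approx 7.7724$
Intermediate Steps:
$U = -4249$ ($U = 128 \left(-16 - 16\right) - 153 = 128 \left(-32\right) - 153 = -4096 - 153 = -4249$)
$- \frac{33025}{U} = - \frac{33025}{-4249} = \left(-33025\right) \left(- \frac{1}{4249}\right) = \frac{33025}{4249}$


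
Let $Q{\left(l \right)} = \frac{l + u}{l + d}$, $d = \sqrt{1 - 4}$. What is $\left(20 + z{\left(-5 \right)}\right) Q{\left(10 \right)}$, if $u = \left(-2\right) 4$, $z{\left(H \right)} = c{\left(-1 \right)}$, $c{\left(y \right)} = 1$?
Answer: $\frac{420}{103} - \frac{42 i \sqrt{3}}{103} \approx 4.0777 - 0.70627 i$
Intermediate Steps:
$z{\left(H \right)} = 1$
$u = -8$
$d = i \sqrt{3}$ ($d = \sqrt{-3} = i \sqrt{3} \approx 1.732 i$)
$Q{\left(l \right)} = \frac{-8 + l}{l + i \sqrt{3}}$ ($Q{\left(l \right)} = \frac{l - 8}{l + i \sqrt{3}} = \frac{-8 + l}{l + i \sqrt{3}}$)
$\left(20 + z{\left(-5 \right)}\right) Q{\left(10 \right)} = \left(20 + 1\right) \frac{-8 + 10}{10 + i \sqrt{3}} = 21 \frac{1}{10 + i \sqrt{3}} \cdot 2 = 21 \frac{2}{10 + i \sqrt{3}} = \frac{42}{10 + i \sqrt{3}}$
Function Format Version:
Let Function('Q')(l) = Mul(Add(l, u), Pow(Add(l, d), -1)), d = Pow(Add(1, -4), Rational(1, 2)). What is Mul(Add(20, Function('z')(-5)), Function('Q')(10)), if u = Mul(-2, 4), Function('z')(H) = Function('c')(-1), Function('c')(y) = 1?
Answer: Add(Rational(420, 103), Mul(Rational(-42, 103), I, Pow(3, Rational(1, 2)))) ≈ Add(4.0777, Mul(-0.70627, I))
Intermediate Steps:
Function('z')(H) = 1
u = -8
d = Mul(I, Pow(3, Rational(1, 2))) (d = Pow(-3, Rational(1, 2)) = Mul(I, Pow(3, Rational(1, 2))) ≈ Mul(1.7320, I))
Function('Q')(l) = Mul(Pow(Add(l, Mul(I, Pow(3, Rational(1, 2)))), -1), Add(-8, l)) (Function('Q')(l) = Mul(Add(l, -8), Pow(Add(l, Mul(I, Pow(3, Rational(1, 2)))), -1)) = Mul(Add(-8, l), Pow(Add(l, Mul(I, Pow(3, Rational(1, 2)))), -1)) = Mul(Pow(Add(l, Mul(I, Pow(3, Rational(1, 2)))), -1), Add(-8, l)))
Mul(Add(20, Function('z')(-5)), Function('Q')(10)) = Mul(Add(20, 1), Mul(Pow(Add(10, Mul(I, Pow(3, Rational(1, 2)))), -1), Add(-8, 10))) = Mul(21, Mul(Pow(Add(10, Mul(I, Pow(3, Rational(1, 2)))), -1), 2)) = Mul(21, Mul(2, Pow(Add(10, Mul(I, Pow(3, Rational(1, 2)))), -1))) = Mul(42, Pow(Add(10, Mul(I, Pow(3, Rational(1, 2)))), -1))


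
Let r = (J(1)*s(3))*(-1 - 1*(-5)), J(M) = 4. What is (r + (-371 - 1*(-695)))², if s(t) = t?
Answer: 138384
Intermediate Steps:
r = 48 (r = (4*3)*(-1 - 1*(-5)) = 12*(-1 + 5) = 12*4 = 48)
(r + (-371 - 1*(-695)))² = (48 + (-371 - 1*(-695)))² = (48 + (-371 + 695))² = (48 + 324)² = 372² = 138384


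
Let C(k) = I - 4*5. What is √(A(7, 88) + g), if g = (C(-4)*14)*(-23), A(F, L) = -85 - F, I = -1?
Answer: √6670 ≈ 81.670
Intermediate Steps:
C(k) = -21 (C(k) = -1 - 4*5 = -1 - 20 = -21)
g = 6762 (g = -21*14*(-23) = -294*(-23) = 6762)
√(A(7, 88) + g) = √((-85 - 1*7) + 6762) = √((-85 - 7) + 6762) = √(-92 + 6762) = √6670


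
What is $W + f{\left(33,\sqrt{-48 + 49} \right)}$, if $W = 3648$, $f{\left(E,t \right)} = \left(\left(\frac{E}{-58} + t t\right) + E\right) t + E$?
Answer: $\frac{215437}{58} \approx 3714.4$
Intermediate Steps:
$f{\left(E,t \right)} = E + t \left(t^{2} + \frac{57 E}{58}\right)$ ($f{\left(E,t \right)} = \left(\left(- \frac{E}{58} + t^{2}\right) + E\right) t + E = \left(\left(t^{2} - \frac{E}{58}\right) + E\right) t + E = \left(t^{2} + \frac{57 E}{58}\right) t + E = t \left(t^{2} + \frac{57 E}{58}\right) + E = E + t \left(t^{2} + \frac{57 E}{58}\right)$)
$W + f{\left(33,\sqrt{-48 + 49} \right)} = 3648 + \left(33 + \left(\sqrt{-48 + 49}\right)^{3} + \frac{57}{58} \cdot 33 \sqrt{-48 + 49}\right) = 3648 + \left(33 + \left(\sqrt{1}\right)^{3} + \frac{57}{58} \cdot 33 \sqrt{1}\right) = 3648 + \left(33 + 1^{3} + \frac{57}{58} \cdot 33 \cdot 1\right) = 3648 + \left(33 + 1 + \frac{1881}{58}\right) = 3648 + \frac{3853}{58} = \frac{215437}{58}$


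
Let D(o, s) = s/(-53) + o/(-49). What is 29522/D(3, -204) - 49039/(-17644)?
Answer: 1353223774939/173564028 ≈ 7796.7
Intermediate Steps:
D(o, s) = -o/49 - s/53 (D(o, s) = s*(-1/53) + o*(-1/49) = -s/53 - o/49 = -o/49 - s/53)
29522/D(3, -204) - 49039/(-17644) = 29522/(-1/49*3 - 1/53*(-204)) - 49039/(-17644) = 29522/(-3/49 + 204/53) - 49039*(-1/17644) = 29522/(9837/2597) + 49039/17644 = 29522*(2597/9837) + 49039/17644 = 76668634/9837 + 49039/17644 = 1353223774939/173564028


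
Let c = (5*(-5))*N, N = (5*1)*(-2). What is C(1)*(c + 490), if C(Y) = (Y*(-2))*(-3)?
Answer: 4440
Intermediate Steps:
N = -10 (N = 5*(-2) = -10)
C(Y) = 6*Y (C(Y) = -2*Y*(-3) = 6*Y)
c = 250 (c = (5*(-5))*(-10) = -25*(-10) = 250)
C(1)*(c + 490) = (6*1)*(250 + 490) = 6*740 = 4440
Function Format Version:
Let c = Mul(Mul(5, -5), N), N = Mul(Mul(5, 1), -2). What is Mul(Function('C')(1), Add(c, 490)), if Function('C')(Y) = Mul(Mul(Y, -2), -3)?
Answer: 4440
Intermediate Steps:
N = -10 (N = Mul(5, -2) = -10)
Function('C')(Y) = Mul(6, Y) (Function('C')(Y) = Mul(Mul(-2, Y), -3) = Mul(6, Y))
c = 250 (c = Mul(Mul(5, -5), -10) = Mul(-25, -10) = 250)
Mul(Function('C')(1), Add(c, 490)) = Mul(Mul(6, 1), Add(250, 490)) = Mul(6, 740) = 4440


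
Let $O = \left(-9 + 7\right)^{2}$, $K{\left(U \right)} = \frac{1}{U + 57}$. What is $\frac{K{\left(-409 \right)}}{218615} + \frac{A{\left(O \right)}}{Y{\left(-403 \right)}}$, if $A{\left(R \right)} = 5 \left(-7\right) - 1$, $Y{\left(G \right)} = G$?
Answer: $\frac{2770288877}{31011849440} \approx 0.08933$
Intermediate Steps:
$K{\left(U \right)} = \frac{1}{57 + U}$
$O = 4$ ($O = \left(-2\right)^{2} = 4$)
$A{\left(R \right)} = -36$ ($A{\left(R \right)} = -35 - 1 = -36$)
$\frac{K{\left(-409 \right)}}{218615} + \frac{A{\left(O \right)}}{Y{\left(-403 \right)}} = \frac{1}{\left(57 - 409\right) 218615} - \frac{36}{-403} = \frac{1}{-352} \cdot \frac{1}{218615} - - \frac{36}{403} = \left(- \frac{1}{352}\right) \frac{1}{218615} + \frac{36}{403} = - \frac{1}{76952480} + \frac{36}{403} = \frac{2770288877}{31011849440}$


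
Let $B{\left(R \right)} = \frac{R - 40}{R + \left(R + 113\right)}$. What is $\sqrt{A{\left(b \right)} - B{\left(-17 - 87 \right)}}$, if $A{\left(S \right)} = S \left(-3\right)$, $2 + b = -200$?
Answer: $\frac{\sqrt{5455470}}{95} \approx 24.586$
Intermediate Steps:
$b = -202$ ($b = -2 - 200 = -202$)
$B{\left(R \right)} = \frac{-40 + R}{113 + 2 R}$ ($B{\left(R \right)} = \frac{-40 + R}{R + \left(113 + R\right)} = \frac{-40 + R}{113 + 2 R}$)
$A{\left(S \right)} = - 3 S$
$\sqrt{A{\left(b \right)} - B{\left(-17 - 87 \right)}} = \sqrt{\left(-3\right) \left(-202\right) - \frac{-40 - 104}{113 + 2 \left(-17 - 87\right)}} = \sqrt{606 - \frac{-40 - 104}{113 + 2 \left(-104\right)}} = \sqrt{606 - \frac{1}{113 - 208} \left(-144\right)} = \sqrt{606 - \frac{1}{-95} \left(-144\right)} = \sqrt{606 - \left(- \frac{1}{95}\right) \left(-144\right)} = \sqrt{606 - \frac{144}{95}} = \sqrt{\frac{57426}{95}} = \frac{\sqrt{5455470}}{95}$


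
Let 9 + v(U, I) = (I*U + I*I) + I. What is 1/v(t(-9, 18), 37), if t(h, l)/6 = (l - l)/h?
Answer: 1/1397 ≈ 0.00071582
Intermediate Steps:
t(h, l) = 0 (t(h, l) = 6*((l - l)/h) = 6*(0/h) = 6*0 = 0)
v(U, I) = -9 + I + I² + I*U (v(U, I) = -9 + ((I*U + I*I) + I) = -9 + ((I*U + I²) + I) = -9 + ((I² + I*U) + I) = -9 + (I + I² + I*U) = -9 + I + I² + I*U)
1/v(t(-9, 18), 37) = 1/(-9 + 37 + 37² + 37*0) = 1/(-9 + 37 + 1369 + 0) = 1/1397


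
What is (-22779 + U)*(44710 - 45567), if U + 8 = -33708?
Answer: 48416215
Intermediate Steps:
U = -33716 (U = -8 - 33708 = -33716)
(-22779 + U)*(44710 - 45567) = (-22779 - 33716)*(44710 - 45567) = -56495*(-857) = 48416215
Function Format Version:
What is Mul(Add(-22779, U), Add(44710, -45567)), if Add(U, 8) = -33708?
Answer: 48416215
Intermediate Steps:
U = -33716 (U = Add(-8, -33708) = -33716)
Mul(Add(-22779, U), Add(44710, -45567)) = Mul(Add(-22779, -33716), Add(44710, -45567)) = Mul(-56495, -857) = 48416215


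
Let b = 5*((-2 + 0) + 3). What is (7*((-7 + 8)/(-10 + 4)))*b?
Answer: -35/6 ≈ -5.8333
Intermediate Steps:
b = 5 (b = 5*(-2 + 3) = 5*1 = 5)
(7*((-7 + 8)/(-10 + 4)))*b = (7*((-7 + 8)/(-10 + 4)))*5 = (7*(1/(-6)))*5 = (7*(1*(-⅙)))*5 = (7*(-⅙))*5 = -7/6*5 = -35/6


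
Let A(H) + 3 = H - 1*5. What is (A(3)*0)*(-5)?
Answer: 0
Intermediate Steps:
A(H) = -8 + H (A(H) = -3 + (H - 1*5) = -3 + (H - 5) = -3 + (-5 + H) = -8 + H)
(A(3)*0)*(-5) = ((-8 + 3)*0)*(-5) = -5*0*(-5) = 0*(-5) = 0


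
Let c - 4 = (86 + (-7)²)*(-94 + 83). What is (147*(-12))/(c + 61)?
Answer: 441/355 ≈ 1.2423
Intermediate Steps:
c = -1481 (c = 4 + (86 + (-7)²)*(-94 + 83) = 4 + (86 + 49)*(-11) = 4 + 135*(-11) = 4 - 1485 = -1481)
(147*(-12))/(c + 61) = (147*(-12))/(-1481 + 61) = -1764/(-1420) = -1764*(-1/1420) = 441/355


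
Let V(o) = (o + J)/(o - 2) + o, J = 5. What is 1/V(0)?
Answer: -2/5 ≈ -0.40000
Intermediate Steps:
V(o) = o + (5 + o)/(-2 + o) (V(o) = (o + 5)/(o - 2) + o = (5 + o)/(-2 + o) + o = o + (5 + o)/(-2 + o))
1/V(0) = 1/((5 + 0**2 - 1*0)/(-2 + 0)) = 1/((5 + 0 + 0)/(-2)) = 1/(-1/2*5) = 1/(-5/2) = -2/5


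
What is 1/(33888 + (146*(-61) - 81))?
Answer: 1/24901 ≈ 4.0159e-5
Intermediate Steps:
1/(33888 + (146*(-61) - 81)) = 1/(33888 + (-8906 - 81)) = 1/(33888 - 8987) = 1/24901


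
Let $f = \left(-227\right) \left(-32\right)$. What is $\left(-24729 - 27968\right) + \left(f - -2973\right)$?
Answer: $-42460$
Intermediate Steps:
$f = 7264$
$\left(-24729 - 27968\right) + \left(f - -2973\right) = \left(-24729 - 27968\right) + \left(7264 - -2973\right) = -52697 + \left(7264 + 2973\right) = -52697 + 10237 = -42460$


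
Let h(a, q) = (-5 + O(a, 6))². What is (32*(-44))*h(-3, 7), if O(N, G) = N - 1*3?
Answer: -170368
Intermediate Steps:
O(N, G) = -3 + N (O(N, G) = N - 3 = -3 + N)
h(a, q) = (-8 + a)² (h(a, q) = (-5 + (-3 + a))² = (-8 + a)²)
(32*(-44))*h(-3, 7) = (32*(-44))*(-8 - 3)² = -1408*(-11)² = -1408*121 = -170368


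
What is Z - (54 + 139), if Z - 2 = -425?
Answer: -616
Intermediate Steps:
Z = -423 (Z = 2 - 425 = -423)
Z - (54 + 139) = -423 - (54 + 139) = -423 - 1*193 = -423 - 193 = -616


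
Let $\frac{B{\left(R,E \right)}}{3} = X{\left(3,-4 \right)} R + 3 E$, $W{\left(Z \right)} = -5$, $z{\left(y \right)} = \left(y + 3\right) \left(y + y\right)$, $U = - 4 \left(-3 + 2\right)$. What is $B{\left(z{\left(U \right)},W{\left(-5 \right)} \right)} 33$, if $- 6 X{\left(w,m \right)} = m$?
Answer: $2211$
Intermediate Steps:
$U = 4$ ($U = \left(-4\right) \left(-1\right) = 4$)
$X{\left(w,m \right)} = - \frac{m}{6}$
$z{\left(y \right)} = 2 y \left(3 + y\right)$ ($z{\left(y \right)} = \left(3 + y\right) 2 y = 2 y \left(3 + y\right)$)
$B{\left(R,E \right)} = 2 R + 9 E$ ($B{\left(R,E \right)} = 3 \left(\left(- \frac{1}{6}\right) \left(-4\right) R + 3 E\right) = 3 \left(\frac{2 R}{3} + 3 E\right) = 3 \left(3 E + \frac{2 R}{3}\right) = 2 R + 9 E$)
$B{\left(z{\left(U \right)},W{\left(-5 \right)} \right)} 33 = \left(2 \cdot 2 \cdot 4 \left(3 + 4\right) + 9 \left(-5\right)\right) 33 = \left(2 \cdot 2 \cdot 4 \cdot 7 - 45\right) 33 = \left(2 \cdot 56 - 45\right) 33 = \left(112 - 45\right) 33 = 67 \cdot 33 = 2211$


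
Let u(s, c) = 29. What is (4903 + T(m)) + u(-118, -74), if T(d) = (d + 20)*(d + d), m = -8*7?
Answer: 8964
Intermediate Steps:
m = -56
T(d) = 2*d*(20 + d) (T(d) = (20 + d)*(2*d) = 2*d*(20 + d))
(4903 + T(m)) + u(-118, -74) = (4903 + 2*(-56)*(20 - 56)) + 29 = (4903 + 2*(-56)*(-36)) + 29 = (4903 + 4032) + 29 = 8935 + 29 = 8964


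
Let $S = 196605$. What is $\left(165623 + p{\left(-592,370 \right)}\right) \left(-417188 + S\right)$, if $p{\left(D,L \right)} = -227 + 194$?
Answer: $-36526338970$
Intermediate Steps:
$p{\left(D,L \right)} = -33$
$\left(165623 + p{\left(-592,370 \right)}\right) \left(-417188 + S\right) = \left(165623 - 33\right) \left(-417188 + 196605\right) = 165590 \left(-220583\right) = -36526338970$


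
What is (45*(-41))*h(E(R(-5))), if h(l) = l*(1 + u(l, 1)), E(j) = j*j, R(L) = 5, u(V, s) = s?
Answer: -92250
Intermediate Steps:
E(j) = j**2
h(l) = 2*l (h(l) = l*(1 + 1) = l*2 = 2*l)
(45*(-41))*h(E(R(-5))) = (45*(-41))*(2*5**2) = -3690*25 = -1845*50 = -92250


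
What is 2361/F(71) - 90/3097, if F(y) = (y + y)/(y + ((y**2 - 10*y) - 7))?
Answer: 32136301935/439774 ≈ 73075.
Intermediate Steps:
F(y) = 2*y/(-7 + y**2 - 9*y) (F(y) = (2*y)/(y + (-7 + y**2 - 10*y)) = (2*y)/(-7 + y**2 - 9*y) = 2*y/(-7 + y**2 - 9*y))
2361/F(71) - 90/3097 = 2361/((2*71/(-7 + 71**2 - 9*71))) - 90/3097 = 2361/((2*71/(-7 + 5041 - 639))) - 90*1/3097 = 2361/((2*71/4395)) - 90/3097 = 2361/((2*71*(1/4395))) - 90/3097 = 2361/(142/4395) - 90/3097 = 2361*(4395/142) - 90/3097 = 10376595/142 - 90/3097 = 32136301935/439774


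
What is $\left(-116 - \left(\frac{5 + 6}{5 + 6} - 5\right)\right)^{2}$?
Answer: $12544$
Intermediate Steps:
$\left(-116 - \left(\frac{5 + 6}{5 + 6} - 5\right)\right)^{2} = \left(-116 - \left(\frac{11}{11} - 5\right)\right)^{2} = \left(-116 - \left(11 \cdot \frac{1}{11} - 5\right)\right)^{2} = \left(-116 - \left(1 - 5\right)\right)^{2} = \left(-116 - -4\right)^{2} = \left(-116 + 4\right)^{2} = \left(-112\right)^{2} = 12544$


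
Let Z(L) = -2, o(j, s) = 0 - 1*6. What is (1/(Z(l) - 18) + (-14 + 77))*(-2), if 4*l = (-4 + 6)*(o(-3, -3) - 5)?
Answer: -1259/10 ≈ -125.90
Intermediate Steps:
o(j, s) = -6 (o(j, s) = 0 - 6 = -6)
l = -11/2 (l = ((-4 + 6)*(-6 - 5))/4 = (2*(-11))/4 = (¼)*(-22) = -11/2 ≈ -5.5000)
(1/(Z(l) - 18) + (-14 + 77))*(-2) = (1/(-2 - 18) + (-14 + 77))*(-2) = (1/(-20) + 63)*(-2) = (-1/20 + 63)*(-2) = (1259/20)*(-2) = -1259/10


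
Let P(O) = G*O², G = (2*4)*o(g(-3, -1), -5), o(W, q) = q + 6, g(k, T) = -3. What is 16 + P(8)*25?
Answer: 12816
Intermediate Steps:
o(W, q) = 6 + q
G = 8 (G = (2*4)*(6 - 5) = 8*1 = 8)
P(O) = 8*O²
16 + P(8)*25 = 16 + (8*8²)*25 = 16 + (8*64)*25 = 16 + 512*25 = 16 + 12800 = 12816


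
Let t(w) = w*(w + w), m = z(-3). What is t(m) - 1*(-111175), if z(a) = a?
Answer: 111193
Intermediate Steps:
m = -3
t(w) = 2*w² (t(w) = w*(2*w) = 2*w²)
t(m) - 1*(-111175) = 2*(-3)² - 1*(-111175) = 2*9 + 111175 = 18 + 111175 = 111193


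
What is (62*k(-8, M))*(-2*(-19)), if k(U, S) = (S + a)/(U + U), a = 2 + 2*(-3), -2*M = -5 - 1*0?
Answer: 1767/8 ≈ 220.88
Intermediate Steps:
M = 5/2 (M = -(-5 - 1*0)/2 = -(-5 + 0)/2 = -½*(-5) = 5/2 ≈ 2.5000)
a = -4 (a = 2 - 6 = -4)
k(U, S) = (-4 + S)/(2*U) (k(U, S) = (S - 4)/(U + U) = (-4 + S)/((2*U)) = (-4 + S)*(1/(2*U)) = (-4 + S)/(2*U))
(62*k(-8, M))*(-2*(-19)) = (62*((½)*(-4 + 5/2)/(-8)))*(-2*(-19)) = (62*((½)*(-⅛)*(-3/2)))*38 = (62*(3/32))*38 = (93/16)*38 = 1767/8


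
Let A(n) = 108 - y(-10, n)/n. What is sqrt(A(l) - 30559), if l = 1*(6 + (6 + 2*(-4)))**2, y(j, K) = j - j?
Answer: I*sqrt(30451) ≈ 174.5*I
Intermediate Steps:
y(j, K) = 0
l = 16 (l = 1*(6 + (6 - 8))**2 = 1*(6 - 2)**2 = 1*4**2 = 1*16 = 16)
A(n) = 108 (A(n) = 108 - 0/n = 108 - 1*0 = 108 + 0 = 108)
sqrt(A(l) - 30559) = sqrt(108 - 30559) = sqrt(-30451) = I*sqrt(30451)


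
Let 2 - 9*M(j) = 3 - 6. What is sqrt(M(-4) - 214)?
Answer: I*sqrt(1921)/3 ≈ 14.61*I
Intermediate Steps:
M(j) = 5/9 (M(j) = 2/9 - (3 - 6)/9 = 2/9 - 1/9*(-3) = 2/9 + 1/3 = 5/9)
sqrt(M(-4) - 214) = sqrt(5/9 - 214) = sqrt(-1921/9) = I*sqrt(1921)/3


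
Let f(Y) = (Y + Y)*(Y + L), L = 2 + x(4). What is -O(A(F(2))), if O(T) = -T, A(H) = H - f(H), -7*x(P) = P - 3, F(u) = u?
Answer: -94/7 ≈ -13.429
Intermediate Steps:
x(P) = 3/7 - P/7 (x(P) = -(P - 3)/7 = -(-3 + P)/7 = 3/7 - P/7)
L = 13/7 (L = 2 + (3/7 - 1/7*4) = 2 + (3/7 - 4/7) = 2 - 1/7 = 13/7 ≈ 1.8571)
f(Y) = 2*Y*(13/7 + Y) (f(Y) = (Y + Y)*(Y + 13/7) = (2*Y)*(13/7 + Y) = 2*Y*(13/7 + Y))
A(H) = H - 2*H*(13 + 7*H)/7
-O(A(F(2))) = -(-1)*(1/7)*2*(-19 - 14*2) = -(-1)*(1/7)*2*(-19 - 28) = -(-1)*(1/7)*2*(-47) = -(-1)*(-94)/7 = -1*94/7 = -94/7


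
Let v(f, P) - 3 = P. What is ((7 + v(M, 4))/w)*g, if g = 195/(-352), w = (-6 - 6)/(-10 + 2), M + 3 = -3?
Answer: -455/88 ≈ -5.1705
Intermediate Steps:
M = -6 (M = -3 - 3 = -6)
v(f, P) = 3 + P
w = 3/2 (w = -12/(-8) = -12*(-1/8) = 3/2 ≈ 1.5000)
g = -195/352 (g = 195*(-1/352) = -195/352 ≈ -0.55398)
((7 + v(M, 4))/w)*g = ((7 + (3 + 4))/(3/2))*(-195/352) = ((7 + 7)*(2/3))*(-195/352) = (14*(2/3))*(-195/352) = (28/3)*(-195/352) = -455/88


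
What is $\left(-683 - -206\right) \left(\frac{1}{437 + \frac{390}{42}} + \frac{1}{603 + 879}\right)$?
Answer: $- \frac{1073091}{771628} \approx -1.3907$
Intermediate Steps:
$\left(-683 - -206\right) \left(\frac{1}{437 + \frac{390}{42}} + \frac{1}{603 + 879}\right) = \left(-683 + 206\right) \left(\frac{1}{437 + 390 \cdot \frac{1}{42}} + \frac{1}{1482}\right) = - 477 \left(\frac{1}{437 + \frac{65}{7}} + \frac{1}{1482}\right) = - 477 \left(\frac{1}{\frac{3124}{7}} + \frac{1}{1482}\right) = - 477 \left(\frac{7}{3124} + \frac{1}{1482}\right) = \left(-477\right) \frac{6749}{2314884} = - \frac{1073091}{771628}$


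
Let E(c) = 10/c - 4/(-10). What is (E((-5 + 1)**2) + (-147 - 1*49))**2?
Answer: 60824401/1600 ≈ 38015.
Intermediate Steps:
E(c) = 2/5 + 10/c (E(c) = 10/c - 4*(-1/10) = 10/c + 2/5 = 2/5 + 10/c)
(E((-5 + 1)**2) + (-147 - 1*49))**2 = ((2/5 + 10/((-5 + 1)**2)) + (-147 - 1*49))**2 = ((2/5 + 10/((-4)**2)) + (-147 - 49))**2 = ((2/5 + 10/16) - 196)**2 = ((2/5 + 10*(1/16)) - 196)**2 = ((2/5 + 5/8) - 196)**2 = (41/40 - 196)**2 = (-7799/40)**2 = 60824401/1600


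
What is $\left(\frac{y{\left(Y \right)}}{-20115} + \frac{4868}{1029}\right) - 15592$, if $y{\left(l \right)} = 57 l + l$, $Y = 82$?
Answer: $- \frac{107545137808}{6899445} \approx -15588.0$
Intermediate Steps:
$y{\left(l \right)} = 58 l$
$\left(\frac{y{\left(Y \right)}}{-20115} + \frac{4868}{1029}\right) - 15592 = \left(\frac{58 \cdot 82}{-20115} + \frac{4868}{1029}\right) - 15592 = \left(4756 \left(- \frac{1}{20115}\right) + 4868 \cdot \frac{1}{1029}\right) - 15592 = \left(- \frac{4756}{20115} + \frac{4868}{1029}\right) - 15592 = \frac{31008632}{6899445} - 15592 = - \frac{107545137808}{6899445}$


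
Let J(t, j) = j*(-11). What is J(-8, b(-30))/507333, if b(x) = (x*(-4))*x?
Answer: 13200/169111 ≈ 0.078055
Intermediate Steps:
b(x) = -4*x² (b(x) = (-4*x)*x = -4*x²)
J(t, j) = -11*j
J(-8, b(-30))/507333 = -(-44)*(-30)²/507333 = -(-44)*900*(1/507333) = -11*(-3600)*(1/507333) = 39600*(1/507333) = 13200/169111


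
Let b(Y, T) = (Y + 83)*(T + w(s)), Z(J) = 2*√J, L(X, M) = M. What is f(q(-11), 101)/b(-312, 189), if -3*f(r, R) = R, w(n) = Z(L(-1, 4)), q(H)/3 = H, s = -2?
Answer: 101/132591 ≈ 0.00076174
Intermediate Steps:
q(H) = 3*H
w(n) = 4 (w(n) = 2*√4 = 2*2 = 4)
f(r, R) = -R/3
b(Y, T) = (4 + T)*(83 + Y) (b(Y, T) = (Y + 83)*(T + 4) = (83 + Y)*(4 + T) = (4 + T)*(83 + Y))
f(q(-11), 101)/b(-312, 189) = (-⅓*101)/(332 + 4*(-312) + 83*189 + 189*(-312)) = -101/(3*(332 - 1248 + 15687 - 58968)) = -101/3/(-44197) = -101/3*(-1/44197) = 101/132591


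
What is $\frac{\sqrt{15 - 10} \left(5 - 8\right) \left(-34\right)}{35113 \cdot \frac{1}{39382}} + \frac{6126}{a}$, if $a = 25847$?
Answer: $\frac{6126}{25847} + \frac{4016964 \sqrt{5}}{35113} \approx 256.05$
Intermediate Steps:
$\frac{\sqrt{15 - 10} \left(5 - 8\right) \left(-34\right)}{35113 \cdot \frac{1}{39382}} + \frac{6126}{a} = \frac{\sqrt{15 - 10} \left(5 - 8\right) \left(-34\right)}{35113 \cdot \frac{1}{39382}} + \frac{6126}{25847} = \frac{\sqrt{5} \left(5 - 8\right) \left(-34\right)}{35113 \cdot \frac{1}{39382}} + 6126 \cdot \frac{1}{25847} = \frac{\sqrt{5} \left(-3\right) \left(-34\right)}{\frac{35113}{39382}} + \frac{6126}{25847} = - 3 \sqrt{5} \left(-34\right) \frac{39382}{35113} + \frac{6126}{25847} = 102 \sqrt{5} \cdot \frac{39382}{35113} + \frac{6126}{25847} = \frac{4016964 \sqrt{5}}{35113} + \frac{6126}{25847} = \frac{6126}{25847} + \frac{4016964 \sqrt{5}}{35113}$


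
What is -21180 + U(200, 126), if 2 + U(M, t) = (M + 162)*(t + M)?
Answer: 96830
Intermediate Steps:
U(M, t) = -2 + (162 + M)*(M + t) (U(M, t) = -2 + (M + 162)*(t + M) = -2 + (162 + M)*(M + t))
-21180 + U(200, 126) = -21180 + (-2 + 200**2 + 162*200 + 162*126 + 200*126) = -21180 + (-2 + 40000 + 32400 + 20412 + 25200) = -21180 + 118010 = 96830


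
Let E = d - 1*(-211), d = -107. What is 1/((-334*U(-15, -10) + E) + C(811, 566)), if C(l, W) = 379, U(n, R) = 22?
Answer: -1/6865 ≈ -0.00014567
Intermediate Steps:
E = 104 (E = -107 - 1*(-211) = -107 + 211 = 104)
1/((-334*U(-15, -10) + E) + C(811, 566)) = 1/((-334*22 + 104) + 379) = 1/((-7348 + 104) + 379) = 1/(-7244 + 379) = 1/(-6865) = -1/6865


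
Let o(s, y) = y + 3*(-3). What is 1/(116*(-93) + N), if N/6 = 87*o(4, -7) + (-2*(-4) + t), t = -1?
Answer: -1/19098 ≈ -5.2362e-5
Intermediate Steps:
o(s, y) = -9 + y (o(s, y) = y - 9 = -9 + y)
N = -8310 (N = 6*(87*(-9 - 7) + (-2*(-4) - 1)) = 6*(87*(-16) + (8 - 1)) = 6*(-1392 + 7) = 6*(-1385) = -8310)
1/(116*(-93) + N) = 1/(116*(-93) - 8310) = 1/(-10788 - 8310) = 1/(-19098) = -1/19098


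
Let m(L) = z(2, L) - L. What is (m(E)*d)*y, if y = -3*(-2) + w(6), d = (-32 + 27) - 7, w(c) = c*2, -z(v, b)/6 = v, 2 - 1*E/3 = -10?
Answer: 10368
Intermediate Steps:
E = 36 (E = 6 - 3*(-10) = 6 + 30 = 36)
z(v, b) = -6*v
w(c) = 2*c
d = -12 (d = -5 - 7 = -12)
m(L) = -12 - L (m(L) = -6*2 - L = -12 - L)
y = 18 (y = -3*(-2) + 2*6 = 6 + 12 = 18)
(m(E)*d)*y = ((-12 - 1*36)*(-12))*18 = ((-12 - 36)*(-12))*18 = -48*(-12)*18 = 576*18 = 10368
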